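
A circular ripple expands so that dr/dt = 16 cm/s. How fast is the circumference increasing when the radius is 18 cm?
32π cm/s

C = 2πr
dC/dt = 2π · dr/dt = 2π · 16 = 32π cm/s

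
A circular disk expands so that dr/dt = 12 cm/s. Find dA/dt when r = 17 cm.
408π cm²/s

A = πr²
dA/dt = 2πr · dr/dt = 2π(17)(12) = 408π cm²/s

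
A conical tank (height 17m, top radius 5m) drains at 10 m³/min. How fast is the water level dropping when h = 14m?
289/(490π) ≈ 0.1877 m/min

r/h = 5/17, so r = (5/17)h
V = (1/3)πr²h = (1/3)π((5/17)h)²h = (25/867)πh³
dV/dh = (25/289)πh²
dh/dt = (dV/dt)/(dV/dh) = -10/((25/289)π·14²) = -289/(490π) m/min
The level is dropping at 289/(490π) ≈ 0.1877 m/min.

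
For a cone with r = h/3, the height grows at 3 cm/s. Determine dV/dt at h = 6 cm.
12π cm³/s

V = (1/3)π(h/3)²h = πh³/27
dV/dt = πh²/9 · 3
At h = 6: dV/dt = 12π cm³/s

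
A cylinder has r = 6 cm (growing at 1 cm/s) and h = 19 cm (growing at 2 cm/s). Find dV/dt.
300π cm³/s

V = πr²h
dV/dt = 2πrh·dr/dt + πr²·dh/dt
= 2π(6)(19)(1) + π(6)²(2)
= 300π cm³/s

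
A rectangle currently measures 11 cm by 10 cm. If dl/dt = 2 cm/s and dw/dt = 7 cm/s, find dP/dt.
18 cm/s

P = 2(l + w)
dP/dt = 2(dl/dt + dw/dt) = 2(2 + 7) = 18 cm/s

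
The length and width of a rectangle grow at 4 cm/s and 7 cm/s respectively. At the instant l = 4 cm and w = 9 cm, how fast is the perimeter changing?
22 cm/s

P = 2(l + w)
dP/dt = 2(dl/dt + dw/dt) = 2(4 + 7) = 22 cm/s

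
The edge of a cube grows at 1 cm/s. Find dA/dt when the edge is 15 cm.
180 cm²/s

A = 6s²
dA/dt = 12s · ds/dt = 12·15·1 = 180 cm²/s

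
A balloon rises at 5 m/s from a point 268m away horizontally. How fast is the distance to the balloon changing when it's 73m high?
365√77153/77153 ≈ 1.314 m/s

z² = 268² + y²
z = √(268² + 73²) = √77153
dz/dt = y/z · dy/dt = 73/√77153 · 5 = 365√77153/77153 ≈ 1.314 m/s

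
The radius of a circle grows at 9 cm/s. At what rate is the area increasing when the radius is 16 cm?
288π cm²/s

A = πr²
dA/dt = 2πr · dr/dt = 2π(16)(9) = 288π cm²/s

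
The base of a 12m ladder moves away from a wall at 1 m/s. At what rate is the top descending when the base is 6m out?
√3/3 ≈ 0.5774 m/s

x² + y² = 12²
2x·dx/dt + 2y·dy/dt = 0
dy/dt = -x/y · dx/dt = -6/(6√3) · 1 = -√3/3 m/s
The top is descending at √3/3 ≈ 0.5774 m/s.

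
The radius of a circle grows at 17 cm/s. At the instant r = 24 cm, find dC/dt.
34π cm/s

C = 2πr
dC/dt = 2π · dr/dt = 2π · 17 = 34π cm/s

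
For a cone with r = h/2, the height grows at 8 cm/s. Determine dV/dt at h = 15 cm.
450π cm³/s

V = (1/3)π(h/2)²h = πh³/12
dV/dt = πh²/4 · 8
At h = 15: dV/dt = 450π cm³/s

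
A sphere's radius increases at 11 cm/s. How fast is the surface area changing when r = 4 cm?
352π cm²/s

S = 4πr²
dS/dt = dS/dr · dr/dt = 8πr · 11
At r = 4: dS/dt = 352π cm²/s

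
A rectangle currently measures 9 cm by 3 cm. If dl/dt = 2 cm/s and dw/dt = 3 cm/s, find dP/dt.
10 cm/s

P = 2(l + w)
dP/dt = 2(dl/dt + dw/dt) = 2(2 + 3) = 10 cm/s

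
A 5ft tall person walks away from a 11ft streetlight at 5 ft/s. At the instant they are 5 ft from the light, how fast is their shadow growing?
25/6 ft/s

By similar triangles: 11/(x+s) = 5/s
Solving: s = 5x/6
ds/dt = 5/6 · dx/dt = 5/6 · 5 = 25/6 ft/s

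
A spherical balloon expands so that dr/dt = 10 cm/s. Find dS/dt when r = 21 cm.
1680π cm²/s

S = 4πr²
dS/dt = dS/dr · dr/dt = 8πr · 10
At r = 21: dS/dt = 1680π cm²/s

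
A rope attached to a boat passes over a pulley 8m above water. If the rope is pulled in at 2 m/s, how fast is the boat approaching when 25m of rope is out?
50√561/561 ≈ 2.111 m/s

rope² = x² + 8²
x = √(25² - 8²) = √561
dx/dt = (rope/x) · d(rope)/dt = (25/√561) · (-2) = -50√561/561 m/s
The boat approaches at 50√561/561 ≈ 2.111 m/s.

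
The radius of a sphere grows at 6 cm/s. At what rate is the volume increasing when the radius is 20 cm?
9600π cm³/s

V = (4/3)πr³
dV/dt = dV/dr · dr/dt = 4πr² · 6
At r = 20: dV/dt = 9600π cm³/s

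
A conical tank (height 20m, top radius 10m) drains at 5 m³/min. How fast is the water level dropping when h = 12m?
5/(36π) ≈ 0.04421 m/min

r/h = 10/20, so r = (1/2)h
V = (1/3)πr²h = (1/3)π((1/2)h)²h = (1/12)πh³
dV/dh = (1/4)πh²
dh/dt = (dV/dt)/(dV/dh) = -5/((1/4)π·12²) = -5/(36π) m/min
The level is dropping at 5/(36π) ≈ 0.04421 m/min.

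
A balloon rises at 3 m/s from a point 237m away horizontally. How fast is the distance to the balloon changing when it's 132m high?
132√8177/8177 ≈ 1.46 m/s

z² = 237² + y²
z = √(237² + 132²) = 3√8177
dz/dt = y/z · dy/dt = 132/(3√8177) · 3 = 132√8177/8177 ≈ 1.46 m/s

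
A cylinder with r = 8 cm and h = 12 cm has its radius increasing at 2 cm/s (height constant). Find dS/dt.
112π cm²/s

S = 2πrh + 2πr² (lateral + bases)
dS/dt = (2πh + 4πr)·dr/dt = (2π·12 + 4π·8)·2
= 112π cm²/s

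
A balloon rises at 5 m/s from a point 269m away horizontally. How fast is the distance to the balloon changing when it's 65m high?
325√76586/76586 ≈ 1.174 m/s

z² = 269² + y²
z = √(269² + 65²) = √76586
dz/dt = y/z · dy/dt = 65/√76586 · 5 = 325√76586/76586 ≈ 1.174 m/s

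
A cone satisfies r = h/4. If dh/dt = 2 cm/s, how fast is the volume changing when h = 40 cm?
200π cm³/s

V = (1/3)π(h/4)²h = πh³/48
dV/dt = πh²/16 · 2
At h = 40: dV/dt = 200π cm³/s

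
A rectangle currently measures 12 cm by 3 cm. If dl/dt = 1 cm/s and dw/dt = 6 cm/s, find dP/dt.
14 cm/s

P = 2(l + w)
dP/dt = 2(dl/dt + dw/dt) = 2(1 + 6) = 14 cm/s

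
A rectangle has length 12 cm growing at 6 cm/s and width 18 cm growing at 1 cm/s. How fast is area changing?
120 cm²/s

A = lw
dA/dt = w·dl/dt + l·dw/dt = 18·6 + 12·1 = 120 cm²/s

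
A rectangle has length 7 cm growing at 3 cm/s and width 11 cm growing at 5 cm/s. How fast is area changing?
68 cm²/s

A = lw
dA/dt = w·dl/dt + l·dw/dt = 11·3 + 7·5 = 68 cm²/s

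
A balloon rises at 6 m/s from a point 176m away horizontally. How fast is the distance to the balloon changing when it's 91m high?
546√39257/39257 ≈ 2.756 m/s

z² = 176² + y²
z = √(176² + 91²) = √39257
dz/dt = y/z · dy/dt = 91/√39257 · 6 = 546√39257/39257 ≈ 2.756 m/s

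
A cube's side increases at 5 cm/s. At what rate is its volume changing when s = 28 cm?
11760 cm³/s

V = s³
dV/dt = 3s² · ds/dt = 3·28²·5 = 11760 cm³/s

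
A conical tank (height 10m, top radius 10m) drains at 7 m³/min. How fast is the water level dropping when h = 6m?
7/(36π) ≈ 0.06189 m/min

r/h = 10/10, so r = h
V = (1/3)πr²h = (1/3)π(h)²h = (1/3)πh³
dV/dh = πh²
dh/dt = (dV/dt)/(dV/dh) = -7/(π·6²) = -7/(36π) m/min
The level is dropping at 7/(36π) ≈ 0.06189 m/min.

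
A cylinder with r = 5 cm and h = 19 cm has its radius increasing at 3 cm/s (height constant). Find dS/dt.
174π cm²/s

S = 2πrh + 2πr² (lateral + bases)
dS/dt = (2πh + 4πr)·dr/dt = (2π·19 + 4π·5)·3
= 174π cm²/s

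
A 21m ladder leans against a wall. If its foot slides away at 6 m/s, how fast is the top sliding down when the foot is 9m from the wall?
9√10/10 ≈ 2.846 m/s

x² + y² = 21²
2x·dx/dt + 2y·dy/dt = 0
dy/dt = -x/y · dx/dt = -9/(6√10) · 6 = -9√10/10 m/s
The top is descending at 9√10/10 ≈ 2.846 m/s.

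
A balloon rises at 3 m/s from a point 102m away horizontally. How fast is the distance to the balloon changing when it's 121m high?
363√25045/25045 ≈ 2.294 m/s

z² = 102² + y²
z = √(102² + 121²) = √25045
dz/dt = y/z · dy/dt = 121/√25045 · 3 = 363√25045/25045 ≈ 2.294 m/s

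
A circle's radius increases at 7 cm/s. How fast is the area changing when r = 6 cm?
84π cm²/s

A = πr²
dA/dt = 2πr · dr/dt = 2π(6)(7) = 84π cm²/s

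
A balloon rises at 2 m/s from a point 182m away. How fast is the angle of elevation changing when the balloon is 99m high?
0.00848 rad/s

tan(θ) = y/182
sec²(θ) · dθ/dt = (1/182) · dy/dt
dθ/dt = cos²(θ)/182 · 2 = 182/(182² + 99²) · 2
dθ/dt = 0.00848 rad/s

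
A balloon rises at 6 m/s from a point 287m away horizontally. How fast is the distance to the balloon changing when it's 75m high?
225√87994/43997 ≈ 1.517 m/s

z² = 287² + y²
z = √(287² + 75²) = √87994
dz/dt = y/z · dy/dt = 75/√87994 · 6 = 225√87994/43997 ≈ 1.517 m/s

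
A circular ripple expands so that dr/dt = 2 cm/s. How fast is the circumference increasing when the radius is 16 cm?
4π cm/s

C = 2πr
dC/dt = 2π · dr/dt = 2π · 2 = 4π cm/s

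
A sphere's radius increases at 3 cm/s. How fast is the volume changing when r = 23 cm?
6348π cm³/s

V = (4/3)πr³
dV/dt = dV/dr · dr/dt = 4πr² · 3
At r = 23: dV/dt = 6348π cm³/s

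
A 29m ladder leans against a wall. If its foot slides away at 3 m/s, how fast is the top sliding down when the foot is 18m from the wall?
54√517/517 ≈ 2.375 m/s

x² + y² = 29²
2x·dx/dt + 2y·dy/dt = 0
dy/dt = -x/y · dx/dt = -18/√517 · 3 = -54√517/517 m/s
The top is descending at 54√517/517 ≈ 2.375 m/s.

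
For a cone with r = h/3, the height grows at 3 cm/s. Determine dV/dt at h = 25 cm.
625π/3 cm³/s

V = (1/3)π(h/3)²h = πh³/27
dV/dt = πh²/9 · 3
At h = 25: dV/dt = 625π/3 cm³/s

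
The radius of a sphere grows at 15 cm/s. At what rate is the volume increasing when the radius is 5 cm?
1500π cm³/s

V = (4/3)πr³
dV/dt = dV/dr · dr/dt = 4πr² · 15
At r = 5: dV/dt = 1500π cm³/s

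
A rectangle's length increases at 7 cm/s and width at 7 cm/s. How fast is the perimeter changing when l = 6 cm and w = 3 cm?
28 cm/s

P = 2(l + w)
dP/dt = 2(dl/dt + dw/dt) = 2(7 + 7) = 28 cm/s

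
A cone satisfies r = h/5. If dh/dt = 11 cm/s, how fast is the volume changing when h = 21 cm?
4851π/25 cm³/s

V = (1/3)π(h/5)²h = πh³/75
dV/dt = πh²/25 · 11
At h = 21: dV/dt = 4851π/25 cm³/s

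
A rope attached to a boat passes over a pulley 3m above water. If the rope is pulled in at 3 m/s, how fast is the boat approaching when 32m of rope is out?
96√1015/1015 ≈ 3.013 m/s

rope² = x² + 3²
x = √(32² - 3²) = √1015
dx/dt = (rope/x) · d(rope)/dt = (32/√1015) · (-3) = -96√1015/1015 m/s
The boat approaches at 96√1015/1015 ≈ 3.013 m/s.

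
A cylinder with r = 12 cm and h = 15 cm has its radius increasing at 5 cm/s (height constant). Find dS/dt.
390π cm²/s

S = 2πrh + 2πr² (lateral + bases)
dS/dt = (2πh + 4πr)·dr/dt = (2π·15 + 4π·12)·5
= 390π cm²/s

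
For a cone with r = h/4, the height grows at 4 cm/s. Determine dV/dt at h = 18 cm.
81π cm³/s

V = (1/3)π(h/4)²h = πh³/48
dV/dt = πh²/16 · 4
At h = 18: dV/dt = 81π cm³/s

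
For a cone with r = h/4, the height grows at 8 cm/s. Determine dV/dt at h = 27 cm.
729π/2 cm³/s

V = (1/3)π(h/4)²h = πh³/48
dV/dt = πh²/16 · 8
At h = 27: dV/dt = 729π/2 cm³/s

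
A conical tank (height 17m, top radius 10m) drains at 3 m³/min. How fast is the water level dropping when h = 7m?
867/(4900π) ≈ 0.05632 m/min

r/h = 10/17, so r = (10/17)h
V = (1/3)πr²h = (1/3)π((10/17)h)²h = (100/867)πh³
dV/dh = (100/289)πh²
dh/dt = (dV/dt)/(dV/dh) = -3/((100/289)π·7²) = -867/(4900π) m/min
The level is dropping at 867/(4900π) ≈ 0.05632 m/min.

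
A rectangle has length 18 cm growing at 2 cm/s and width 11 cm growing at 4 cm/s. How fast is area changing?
94 cm²/s

A = lw
dA/dt = w·dl/dt + l·dw/dt = 11·2 + 18·4 = 94 cm²/s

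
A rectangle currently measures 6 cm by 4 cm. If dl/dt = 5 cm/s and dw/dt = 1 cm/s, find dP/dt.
12 cm/s

P = 2(l + w)
dP/dt = 2(dl/dt + dw/dt) = 2(5 + 1) = 12 cm/s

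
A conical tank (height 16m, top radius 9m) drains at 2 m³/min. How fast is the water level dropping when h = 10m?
128/(2025π) ≈ 0.02012 m/min

r/h = 9/16, so r = (9/16)h
V = (1/3)πr²h = (1/3)π((9/16)h)²h = (27/256)πh³
dV/dh = (81/256)πh²
dh/dt = (dV/dt)/(dV/dh) = -2/((81/256)π·10²) = -128/(2025π) m/min
The level is dropping at 128/(2025π) ≈ 0.02012 m/min.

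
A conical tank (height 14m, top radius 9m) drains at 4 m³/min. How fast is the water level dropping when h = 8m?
49/(324π) ≈ 0.04814 m/min

r/h = 9/14, so r = (9/14)h
V = (1/3)πr²h = (1/3)π((9/14)h)²h = (27/196)πh³
dV/dh = (81/196)πh²
dh/dt = (dV/dt)/(dV/dh) = -4/((81/196)π·8²) = -49/(324π) m/min
The level is dropping at 49/(324π) ≈ 0.04814 m/min.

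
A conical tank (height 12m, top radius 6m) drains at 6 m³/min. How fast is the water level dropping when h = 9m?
8/(27π) ≈ 0.09431 m/min

r/h = 6/12, so r = (1/2)h
V = (1/3)πr²h = (1/3)π((1/2)h)²h = (1/12)πh³
dV/dh = (1/4)πh²
dh/dt = (dV/dt)/(dV/dh) = -6/((1/4)π·9²) = -8/(27π) m/min
The level is dropping at 8/(27π) ≈ 0.09431 m/min.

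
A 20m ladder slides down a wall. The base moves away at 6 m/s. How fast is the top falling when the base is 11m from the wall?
22√31/31 ≈ 3.951 m/s

x² + y² = 20²
2x·dx/dt + 2y·dy/dt = 0
dy/dt = -x/y · dx/dt = -11/(3√31) · 6 = -22√31/31 m/s
The top is descending at 22√31/31 ≈ 3.951 m/s.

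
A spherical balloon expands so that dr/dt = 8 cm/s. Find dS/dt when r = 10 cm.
640π cm²/s

S = 4πr²
dS/dt = dS/dr · dr/dt = 8πr · 8
At r = 10: dS/dt = 640π cm²/s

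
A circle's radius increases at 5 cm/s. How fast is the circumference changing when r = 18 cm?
10π cm/s

C = 2πr
dC/dt = 2π · dr/dt = 2π · 5 = 10π cm/s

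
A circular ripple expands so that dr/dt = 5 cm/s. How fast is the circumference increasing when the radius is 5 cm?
10π cm/s

C = 2πr
dC/dt = 2π · dr/dt = 2π · 5 = 10π cm/s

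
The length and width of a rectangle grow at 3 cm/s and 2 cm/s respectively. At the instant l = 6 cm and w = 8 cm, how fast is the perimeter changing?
10 cm/s

P = 2(l + w)
dP/dt = 2(dl/dt + dw/dt) = 2(3 + 2) = 10 cm/s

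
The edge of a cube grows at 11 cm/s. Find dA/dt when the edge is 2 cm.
264 cm²/s

A = 6s²
dA/dt = 12s · ds/dt = 12·2·11 = 264 cm²/s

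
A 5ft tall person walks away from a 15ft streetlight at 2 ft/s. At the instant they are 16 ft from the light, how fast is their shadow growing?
1 ft/s

By similar triangles: 15/(x+s) = 5/s
Solving: s = 5x/10
ds/dt = 5/10 · dx/dt = 1/2 · 2 = 1 ft/s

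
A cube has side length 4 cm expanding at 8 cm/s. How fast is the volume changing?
384 cm³/s

V = s³
dV/dt = 3s² · ds/dt = 3·4²·8 = 384 cm³/s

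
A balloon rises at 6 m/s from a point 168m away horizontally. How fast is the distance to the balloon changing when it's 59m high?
354√31705/31705 ≈ 1.988 m/s

z² = 168² + y²
z = √(168² + 59²) = √31705
dz/dt = y/z · dy/dt = 59/√31705 · 6 = 354√31705/31705 ≈ 1.988 m/s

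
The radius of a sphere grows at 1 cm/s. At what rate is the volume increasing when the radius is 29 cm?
3364π cm³/s

V = (4/3)πr³
dV/dt = dV/dr · dr/dt = 4πr² · 1
At r = 29: dV/dt = 3364π cm³/s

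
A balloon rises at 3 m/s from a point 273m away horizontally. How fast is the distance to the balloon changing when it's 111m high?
111√386/1930 ≈ 1.13 m/s

z² = 273² + y²
z = √(273² + 111²) = 15√386
dz/dt = y/z · dy/dt = 111/(15√386) · 3 = 111√386/1930 ≈ 1.13 m/s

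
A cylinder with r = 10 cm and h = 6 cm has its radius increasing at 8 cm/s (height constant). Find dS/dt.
416π cm²/s

S = 2πrh + 2πr² (lateral + bases)
dS/dt = (2πh + 4πr)·dr/dt = (2π·6 + 4π·10)·8
= 416π cm²/s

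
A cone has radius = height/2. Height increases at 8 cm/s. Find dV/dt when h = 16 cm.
512π cm³/s

V = (1/3)π(h/2)²h = πh³/12
dV/dt = πh²/4 · 8
At h = 16: dV/dt = 512π cm³/s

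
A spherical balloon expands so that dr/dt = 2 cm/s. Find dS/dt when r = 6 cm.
96π cm²/s

S = 4πr²
dS/dt = dS/dr · dr/dt = 8πr · 2
At r = 6: dS/dt = 96π cm²/s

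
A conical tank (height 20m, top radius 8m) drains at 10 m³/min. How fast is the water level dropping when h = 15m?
5/(18π) ≈ 0.08842 m/min

r/h = 8/20, so r = (2/5)h
V = (1/3)πr²h = (1/3)π((2/5)h)²h = (4/75)πh³
dV/dh = (4/25)πh²
dh/dt = (dV/dt)/(dV/dh) = -10/((4/25)π·15²) = -5/(18π) m/min
The level is dropping at 5/(18π) ≈ 0.08842 m/min.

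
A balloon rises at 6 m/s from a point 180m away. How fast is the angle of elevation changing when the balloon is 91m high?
0.026548 rad/s

tan(θ) = y/180
sec²(θ) · dθ/dt = (1/180) · dy/dt
dθ/dt = cos²(θ)/180 · 6 = 180/(180² + 91²) · 6
dθ/dt = 0.026548 rad/s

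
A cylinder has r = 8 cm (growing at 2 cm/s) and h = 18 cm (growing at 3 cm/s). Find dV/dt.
768π cm³/s

V = πr²h
dV/dt = 2πrh·dr/dt + πr²·dh/dt
= 2π(8)(18)(2) + π(8)²(3)
= 768π cm³/s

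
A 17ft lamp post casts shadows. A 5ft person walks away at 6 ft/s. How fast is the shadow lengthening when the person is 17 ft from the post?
5/2 ft/s

By similar triangles: 17/(x+s) = 5/s
Solving: s = 5x/12
ds/dt = 5/12 · dx/dt = 5/12 · 6 = 5/2 ft/s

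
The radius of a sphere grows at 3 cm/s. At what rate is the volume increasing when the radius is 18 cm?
3888π cm³/s

V = (4/3)πr³
dV/dt = dV/dr · dr/dt = 4πr² · 3
At r = 18: dV/dt = 3888π cm³/s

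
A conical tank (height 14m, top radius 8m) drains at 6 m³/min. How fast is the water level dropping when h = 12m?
49/(384π) ≈ 0.04062 m/min

r/h = 8/14, so r = (4/7)h
V = (1/3)πr²h = (1/3)π((4/7)h)²h = (16/147)πh³
dV/dh = (16/49)πh²
dh/dt = (dV/dt)/(dV/dh) = -6/((16/49)π·12²) = -49/(384π) m/min
The level is dropping at 49/(384π) ≈ 0.04062 m/min.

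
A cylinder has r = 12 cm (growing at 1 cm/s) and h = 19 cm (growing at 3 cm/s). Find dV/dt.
888π cm³/s

V = πr²h
dV/dt = 2πrh·dr/dt + πr²·dh/dt
= 2π(12)(19)(1) + π(12)²(3)
= 888π cm³/s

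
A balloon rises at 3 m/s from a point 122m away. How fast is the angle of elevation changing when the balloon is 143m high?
0.010359 rad/s

tan(θ) = y/122
sec²(θ) · dθ/dt = (1/122) · dy/dt
dθ/dt = cos²(θ)/122 · 3 = 122/(122² + 143²) · 3
dθ/dt = 0.010359 rad/s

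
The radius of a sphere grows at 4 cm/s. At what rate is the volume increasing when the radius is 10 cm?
1600π cm³/s

V = (4/3)πr³
dV/dt = dV/dr · dr/dt = 4πr² · 4
At r = 10: dV/dt = 1600π cm³/s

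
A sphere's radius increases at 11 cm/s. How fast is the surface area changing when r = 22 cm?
1936π cm²/s

S = 4πr²
dS/dt = dS/dr · dr/dt = 8πr · 11
At r = 22: dS/dt = 1936π cm²/s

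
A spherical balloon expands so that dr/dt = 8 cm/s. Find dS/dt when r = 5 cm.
320π cm²/s

S = 4πr²
dS/dt = dS/dr · dr/dt = 8πr · 8
At r = 5: dS/dt = 320π cm²/s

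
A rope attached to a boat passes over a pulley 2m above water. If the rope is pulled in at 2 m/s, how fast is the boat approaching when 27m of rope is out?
54√29/145 ≈ 2.006 m/s

rope² = x² + 2²
x = √(27² - 2²) = 5√29
dx/dt = (rope/x) · d(rope)/dt = (27/(5√29)) · (-2) = -54√29/145 m/s
The boat approaches at 54√29/145 ≈ 2.006 m/s.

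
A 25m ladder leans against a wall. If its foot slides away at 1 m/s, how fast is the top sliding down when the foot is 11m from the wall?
11√14/84 ≈ 0.49 m/s

x² + y² = 25²
2x·dx/dt + 2y·dy/dt = 0
dy/dt = -x/y · dx/dt = -11/(6√14) · 1 = -11√14/84 m/s
The top is descending at 11√14/84 ≈ 0.49 m/s.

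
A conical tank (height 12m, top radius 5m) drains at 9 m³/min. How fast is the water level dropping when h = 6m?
36/(25π) ≈ 0.4584 m/min

r/h = 5/12, so r = (5/12)h
V = (1/3)πr²h = (1/3)π((5/12)h)²h = (25/432)πh³
dV/dh = (25/144)πh²
dh/dt = (dV/dt)/(dV/dh) = -9/((25/144)π·6²) = -36/(25π) m/min
The level is dropping at 36/(25π) ≈ 0.4584 m/min.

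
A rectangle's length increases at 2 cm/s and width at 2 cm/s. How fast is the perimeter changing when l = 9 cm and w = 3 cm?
8 cm/s

P = 2(l + w)
dP/dt = 2(dl/dt + dw/dt) = 2(2 + 2) = 8 cm/s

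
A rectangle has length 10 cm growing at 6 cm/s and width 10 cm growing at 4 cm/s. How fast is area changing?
100 cm²/s

A = lw
dA/dt = w·dl/dt + l·dw/dt = 10·6 + 10·4 = 100 cm²/s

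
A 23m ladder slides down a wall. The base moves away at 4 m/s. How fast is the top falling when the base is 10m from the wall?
40√429/429 ≈ 1.931 m/s

x² + y² = 23²
2x·dx/dt + 2y·dy/dt = 0
dy/dt = -x/y · dx/dt = -10/√429 · 4 = -40√429/429 m/s
The top is descending at 40√429/429 ≈ 1.931 m/s.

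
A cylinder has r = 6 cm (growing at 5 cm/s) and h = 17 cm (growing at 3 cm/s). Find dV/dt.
1128π cm³/s

V = πr²h
dV/dt = 2πrh·dr/dt + πr²·dh/dt
= 2π(6)(17)(5) + π(6)²(3)
= 1128π cm³/s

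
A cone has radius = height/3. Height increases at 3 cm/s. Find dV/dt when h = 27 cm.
243π cm³/s

V = (1/3)π(h/3)²h = πh³/27
dV/dt = πh²/9 · 3
At h = 27: dV/dt = 243π cm³/s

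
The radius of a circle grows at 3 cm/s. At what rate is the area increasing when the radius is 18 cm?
108π cm²/s

A = πr²
dA/dt = 2πr · dr/dt = 2π(18)(3) = 108π cm²/s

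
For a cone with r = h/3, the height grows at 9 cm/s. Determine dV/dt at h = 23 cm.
529π cm³/s

V = (1/3)π(h/3)²h = πh³/27
dV/dt = πh²/9 · 9
At h = 23: dV/dt = 529π cm³/s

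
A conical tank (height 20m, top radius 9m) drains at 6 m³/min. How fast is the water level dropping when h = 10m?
8/(27π) ≈ 0.09431 m/min

r/h = 9/20, so r = (9/20)h
V = (1/3)πr²h = (1/3)π((9/20)h)²h = (27/400)πh³
dV/dh = (81/400)πh²
dh/dt = (dV/dt)/(dV/dh) = -6/((81/400)π·10²) = -8/(27π) m/min
The level is dropping at 8/(27π) ≈ 0.09431 m/min.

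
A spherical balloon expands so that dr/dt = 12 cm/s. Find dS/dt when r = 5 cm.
480π cm²/s

S = 4πr²
dS/dt = dS/dr · dr/dt = 8πr · 12
At r = 5: dS/dt = 480π cm²/s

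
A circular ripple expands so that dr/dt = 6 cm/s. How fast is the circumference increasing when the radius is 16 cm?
12π cm/s

C = 2πr
dC/dt = 2π · dr/dt = 2π · 6 = 12π cm/s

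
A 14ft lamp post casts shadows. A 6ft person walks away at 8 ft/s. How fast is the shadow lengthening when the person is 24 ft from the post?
6 ft/s

By similar triangles: 14/(x+s) = 6/s
Solving: s = 6x/8
ds/dt = 6/8 · dx/dt = 3/4 · 8 = 6 ft/s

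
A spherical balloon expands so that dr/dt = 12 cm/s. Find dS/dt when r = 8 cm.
768π cm²/s

S = 4πr²
dS/dt = dS/dr · dr/dt = 8πr · 12
At r = 8: dS/dt = 768π cm²/s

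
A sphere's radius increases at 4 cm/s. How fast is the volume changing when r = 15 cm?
3600π cm³/s

V = (4/3)πr³
dV/dt = dV/dr · dr/dt = 4πr² · 4
At r = 15: dV/dt = 3600π cm³/s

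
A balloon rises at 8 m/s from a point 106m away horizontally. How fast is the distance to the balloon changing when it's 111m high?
888√23557/23557 ≈ 5.786 m/s

z² = 106² + y²
z = √(106² + 111²) = √23557
dz/dt = y/z · dy/dt = 111/√23557 · 8 = 888√23557/23557 ≈ 5.786 m/s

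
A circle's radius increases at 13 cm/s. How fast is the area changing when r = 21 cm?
546π cm²/s

A = πr²
dA/dt = 2πr · dr/dt = 2π(21)(13) = 546π cm²/s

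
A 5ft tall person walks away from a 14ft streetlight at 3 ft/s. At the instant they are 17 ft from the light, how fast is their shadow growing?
5/3 ft/s

By similar triangles: 14/(x+s) = 5/s
Solving: s = 5x/9
ds/dt = 5/9 · dx/dt = 5/9 · 3 = 5/3 ft/s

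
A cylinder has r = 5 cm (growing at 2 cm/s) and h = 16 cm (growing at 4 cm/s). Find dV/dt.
420π cm³/s

V = πr²h
dV/dt = 2πrh·dr/dt + πr²·dh/dt
= 2π(5)(16)(2) + π(5)²(4)
= 420π cm³/s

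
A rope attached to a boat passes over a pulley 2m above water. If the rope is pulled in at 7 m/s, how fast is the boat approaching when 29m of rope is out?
203√93/279 ≈ 7.017 m/s

rope² = x² + 2²
x = √(29² - 2²) = 3√93
dx/dt = (rope/x) · d(rope)/dt = (29/(3√93)) · (-7) = -203√93/279 m/s
The boat approaches at 203√93/279 ≈ 7.017 m/s.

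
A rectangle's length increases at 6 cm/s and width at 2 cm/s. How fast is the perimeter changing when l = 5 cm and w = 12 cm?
16 cm/s

P = 2(l + w)
dP/dt = 2(dl/dt + dw/dt) = 2(6 + 2) = 16 cm/s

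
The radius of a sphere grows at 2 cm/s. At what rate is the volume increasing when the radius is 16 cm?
2048π cm³/s

V = (4/3)πr³
dV/dt = dV/dr · dr/dt = 4πr² · 2
At r = 16: dV/dt = 2048π cm³/s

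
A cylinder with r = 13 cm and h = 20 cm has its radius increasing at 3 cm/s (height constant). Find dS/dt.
276π cm²/s

S = 2πrh + 2πr² (lateral + bases)
dS/dt = (2πh + 4πr)·dr/dt = (2π·20 + 4π·13)·3
= 276π cm²/s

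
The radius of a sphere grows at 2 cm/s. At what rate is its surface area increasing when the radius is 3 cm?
48π cm²/s

S = 4πr²
dS/dt = dS/dr · dr/dt = 8πr · 2
At r = 3: dS/dt = 48π cm²/s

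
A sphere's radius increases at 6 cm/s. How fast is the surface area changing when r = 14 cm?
672π cm²/s

S = 4πr²
dS/dt = dS/dr · dr/dt = 8πr · 6
At r = 14: dS/dt = 672π cm²/s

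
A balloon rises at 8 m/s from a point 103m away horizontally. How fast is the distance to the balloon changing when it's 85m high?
340√17834/8917 ≈ 5.092 m/s

z² = 103² + y²
z = √(103² + 85²) = √17834
dz/dt = y/z · dy/dt = 85/√17834 · 8 = 340√17834/8917 ≈ 5.092 m/s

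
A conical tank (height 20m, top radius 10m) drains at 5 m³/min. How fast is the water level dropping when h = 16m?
5/(64π) ≈ 0.02487 m/min

r/h = 10/20, so r = (1/2)h
V = (1/3)πr²h = (1/3)π((1/2)h)²h = (1/12)πh³
dV/dh = (1/4)πh²
dh/dt = (dV/dt)/(dV/dh) = -5/((1/4)π·16²) = -5/(64π) m/min
The level is dropping at 5/(64π) ≈ 0.02487 m/min.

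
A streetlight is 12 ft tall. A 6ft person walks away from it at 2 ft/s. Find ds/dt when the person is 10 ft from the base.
2 ft/s

By similar triangles: 12/(x+s) = 6/s
Solving: s = 6x/6
ds/dt = 6/6 · dx/dt = 1 · 2 = 2 ft/s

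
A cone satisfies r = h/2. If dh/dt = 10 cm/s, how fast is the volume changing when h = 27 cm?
3645π/2 cm³/s

V = (1/3)π(h/2)²h = πh³/12
dV/dt = πh²/4 · 10
At h = 27: dV/dt = 3645π/2 cm³/s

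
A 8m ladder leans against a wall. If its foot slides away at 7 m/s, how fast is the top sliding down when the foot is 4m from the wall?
7√3/3 ≈ 4.041 m/s

x² + y² = 8²
2x·dx/dt + 2y·dy/dt = 0
dy/dt = -x/y · dx/dt = -4/(4√3) · 7 = -7√3/3 m/s
The top is descending at 7√3/3 ≈ 4.041 m/s.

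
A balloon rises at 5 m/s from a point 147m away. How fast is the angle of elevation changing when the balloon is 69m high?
0.027873 rad/s

tan(θ) = y/147
sec²(θ) · dθ/dt = (1/147) · dy/dt
dθ/dt = cos²(θ)/147 · 5 = 147/(147² + 69²) · 5
dθ/dt = 0.027873 rad/s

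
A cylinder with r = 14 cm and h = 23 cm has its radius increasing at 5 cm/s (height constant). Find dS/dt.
510π cm²/s

S = 2πrh + 2πr² (lateral + bases)
dS/dt = (2πh + 4πr)·dr/dt = (2π·23 + 4π·14)·5
= 510π cm²/s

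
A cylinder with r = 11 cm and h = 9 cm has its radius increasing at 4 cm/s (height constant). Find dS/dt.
248π cm²/s

S = 2πrh + 2πr² (lateral + bases)
dS/dt = (2πh + 4πr)·dr/dt = (2π·9 + 4π·11)·4
= 248π cm²/s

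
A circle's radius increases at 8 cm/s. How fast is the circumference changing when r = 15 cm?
16π cm/s

C = 2πr
dC/dt = 2π · dr/dt = 2π · 8 = 16π cm/s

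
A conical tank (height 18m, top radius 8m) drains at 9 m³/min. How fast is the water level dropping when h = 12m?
81/(256π) ≈ 0.1007 m/min

r/h = 8/18, so r = (4/9)h
V = (1/3)πr²h = (1/3)π((4/9)h)²h = (16/243)πh³
dV/dh = (16/81)πh²
dh/dt = (dV/dt)/(dV/dh) = -9/((16/81)π·12²) = -81/(256π) m/min
The level is dropping at 81/(256π) ≈ 0.1007 m/min.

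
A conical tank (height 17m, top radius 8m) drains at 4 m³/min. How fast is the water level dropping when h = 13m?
289/(2704π) ≈ 0.03402 m/min

r/h = 8/17, so r = (8/17)h
V = (1/3)πr²h = (1/3)π((8/17)h)²h = (64/867)πh³
dV/dh = (64/289)πh²
dh/dt = (dV/dt)/(dV/dh) = -4/((64/289)π·13²) = -289/(2704π) m/min
The level is dropping at 289/(2704π) ≈ 0.03402 m/min.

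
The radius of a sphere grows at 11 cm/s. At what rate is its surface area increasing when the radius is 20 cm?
1760π cm²/s

S = 4πr²
dS/dt = dS/dr · dr/dt = 8πr · 11
At r = 20: dS/dt = 1760π cm²/s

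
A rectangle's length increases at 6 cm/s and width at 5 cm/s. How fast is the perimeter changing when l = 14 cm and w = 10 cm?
22 cm/s

P = 2(l + w)
dP/dt = 2(dl/dt + dw/dt) = 2(6 + 5) = 22 cm/s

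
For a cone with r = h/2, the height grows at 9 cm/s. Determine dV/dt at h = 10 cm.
225π cm³/s

V = (1/3)π(h/2)²h = πh³/12
dV/dt = πh²/4 · 9
At h = 10: dV/dt = 225π cm³/s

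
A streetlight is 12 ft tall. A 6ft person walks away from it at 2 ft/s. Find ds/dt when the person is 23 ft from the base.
2 ft/s

By similar triangles: 12/(x+s) = 6/s
Solving: s = 6x/6
ds/dt = 6/6 · dx/dt = 1 · 2 = 2 ft/s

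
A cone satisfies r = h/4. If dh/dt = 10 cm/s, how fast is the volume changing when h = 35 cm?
6125π/8 cm³/s

V = (1/3)π(h/4)²h = πh³/48
dV/dt = πh²/16 · 10
At h = 35: dV/dt = 6125π/8 cm³/s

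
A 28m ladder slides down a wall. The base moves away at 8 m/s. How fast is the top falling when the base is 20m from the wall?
10√6/3 ≈ 8.165 m/s

x² + y² = 28²
2x·dx/dt + 2y·dy/dt = 0
dy/dt = -x/y · dx/dt = -20/(8√6) · 8 = -10√6/3 m/s
The top is descending at 10√6/3 ≈ 8.165 m/s.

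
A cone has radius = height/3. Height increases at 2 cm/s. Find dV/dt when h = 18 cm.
72π cm³/s

V = (1/3)π(h/3)²h = πh³/27
dV/dt = πh²/9 · 2
At h = 18: dV/dt = 72π cm³/s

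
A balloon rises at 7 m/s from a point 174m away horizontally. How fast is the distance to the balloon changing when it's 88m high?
308√9505/9505 ≈ 3.159 m/s

z² = 174² + y²
z = √(174² + 88²) = 2√9505
dz/dt = y/z · dy/dt = 88/(2√9505) · 7 = 308√9505/9505 ≈ 3.159 m/s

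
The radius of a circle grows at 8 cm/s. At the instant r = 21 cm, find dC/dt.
16π cm/s

C = 2πr
dC/dt = 2π · dr/dt = 2π · 8 = 16π cm/s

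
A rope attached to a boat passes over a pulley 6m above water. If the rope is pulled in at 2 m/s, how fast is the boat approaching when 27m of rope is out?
18√77/77 ≈ 2.051 m/s

rope² = x² + 6²
x = √(27² - 6²) = 3√77
dx/dt = (rope/x) · d(rope)/dt = (27/(3√77)) · (-2) = -18√77/77 m/s
The boat approaches at 18√77/77 ≈ 2.051 m/s.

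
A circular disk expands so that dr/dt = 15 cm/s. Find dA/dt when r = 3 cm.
90π cm²/s

A = πr²
dA/dt = 2πr · dr/dt = 2π(3)(15) = 90π cm²/s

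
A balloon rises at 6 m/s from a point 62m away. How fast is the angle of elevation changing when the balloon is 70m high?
0.042543 rad/s

tan(θ) = y/62
sec²(θ) · dθ/dt = (1/62) · dy/dt
dθ/dt = cos²(θ)/62 · 6 = 62/(62² + 70²) · 6
dθ/dt = 0.042543 rad/s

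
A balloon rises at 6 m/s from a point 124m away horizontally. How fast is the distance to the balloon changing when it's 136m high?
204√2117/2117 ≈ 4.434 m/s

z² = 124² + y²
z = √(124² + 136²) = 4√2117
dz/dt = y/z · dy/dt = 136/(4√2117) · 6 = 204√2117/2117 ≈ 4.434 m/s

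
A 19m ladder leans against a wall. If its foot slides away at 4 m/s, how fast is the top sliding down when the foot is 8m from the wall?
32√33/99 ≈ 1.857 m/s

x² + y² = 19²
2x·dx/dt + 2y·dy/dt = 0
dy/dt = -x/y · dx/dt = -8/(3√33) · 4 = -32√33/99 m/s
The top is descending at 32√33/99 ≈ 1.857 m/s.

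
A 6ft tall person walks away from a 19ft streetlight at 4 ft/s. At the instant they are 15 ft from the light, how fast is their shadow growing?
24/13 ft/s

By similar triangles: 19/(x+s) = 6/s
Solving: s = 6x/13
ds/dt = 6/13 · dx/dt = 6/13 · 4 = 24/13 ft/s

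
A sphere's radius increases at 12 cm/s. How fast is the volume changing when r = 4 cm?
768π cm³/s

V = (4/3)πr³
dV/dt = dV/dr · dr/dt = 4πr² · 12
At r = 4: dV/dt = 768π cm³/s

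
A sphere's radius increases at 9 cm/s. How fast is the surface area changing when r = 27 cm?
1944π cm²/s

S = 4πr²
dS/dt = dS/dr · dr/dt = 8πr · 9
At r = 27: dS/dt = 1944π cm²/s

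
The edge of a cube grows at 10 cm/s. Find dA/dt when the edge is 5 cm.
600 cm²/s

A = 6s²
dA/dt = 12s · ds/dt = 12·5·10 = 600 cm²/s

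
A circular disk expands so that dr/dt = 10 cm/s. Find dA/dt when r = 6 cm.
120π cm²/s

A = πr²
dA/dt = 2πr · dr/dt = 2π(6)(10) = 120π cm²/s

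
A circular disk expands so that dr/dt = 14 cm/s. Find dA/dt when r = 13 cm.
364π cm²/s

A = πr²
dA/dt = 2πr · dr/dt = 2π(13)(14) = 364π cm²/s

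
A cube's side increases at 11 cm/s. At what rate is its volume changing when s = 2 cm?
132 cm³/s

V = s³
dV/dt = 3s² · ds/dt = 3·2²·11 = 132 cm³/s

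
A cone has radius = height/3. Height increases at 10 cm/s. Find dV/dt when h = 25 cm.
6250π/9 cm³/s

V = (1/3)π(h/3)²h = πh³/27
dV/dt = πh²/9 · 10
At h = 25: dV/dt = 6250π/9 cm³/s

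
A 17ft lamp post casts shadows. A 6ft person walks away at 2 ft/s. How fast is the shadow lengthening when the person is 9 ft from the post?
12/11 ft/s

By similar triangles: 17/(x+s) = 6/s
Solving: s = 6x/11
ds/dt = 6/11 · dx/dt = 6/11 · 2 = 12/11 ft/s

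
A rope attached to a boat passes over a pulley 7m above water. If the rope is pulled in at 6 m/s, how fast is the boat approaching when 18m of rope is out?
108√11/55 ≈ 6.513 m/s

rope² = x² + 7²
x = √(18² - 7²) = 5√11
dx/dt = (rope/x) · d(rope)/dt = (18/(5√11)) · (-6) = -108√11/55 m/s
The boat approaches at 108√11/55 ≈ 6.513 m/s.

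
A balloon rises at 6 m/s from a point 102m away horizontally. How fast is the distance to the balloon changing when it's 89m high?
534√733/3665 ≈ 3.945 m/s

z² = 102² + y²
z = √(102² + 89²) = 5√733
dz/dt = y/z · dy/dt = 89/(5√733) · 6 = 534√733/3665 ≈ 3.945 m/s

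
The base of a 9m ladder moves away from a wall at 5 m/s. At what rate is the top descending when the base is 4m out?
4√65/13 ≈ 2.481 m/s

x² + y² = 9²
2x·dx/dt + 2y·dy/dt = 0
dy/dt = -x/y · dx/dt = -4/√65 · 5 = -4√65/13 m/s
The top is descending at 4√65/13 ≈ 2.481 m/s.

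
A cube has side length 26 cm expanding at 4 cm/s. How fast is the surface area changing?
1248 cm²/s

A = 6s²
dA/dt = 12s · ds/dt = 12·26·4 = 1248 cm²/s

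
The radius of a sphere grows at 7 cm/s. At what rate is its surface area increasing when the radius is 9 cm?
504π cm²/s

S = 4πr²
dS/dt = dS/dr · dr/dt = 8πr · 7
At r = 9: dS/dt = 504π cm²/s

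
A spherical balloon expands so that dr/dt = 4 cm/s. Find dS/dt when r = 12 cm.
384π cm²/s

S = 4πr²
dS/dt = dS/dr · dr/dt = 8πr · 4
At r = 12: dS/dt = 384π cm²/s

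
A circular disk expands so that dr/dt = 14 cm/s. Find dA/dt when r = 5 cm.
140π cm²/s

A = πr²
dA/dt = 2πr · dr/dt = 2π(5)(14) = 140π cm²/s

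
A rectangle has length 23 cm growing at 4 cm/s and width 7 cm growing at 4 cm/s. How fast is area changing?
120 cm²/s

A = lw
dA/dt = w·dl/dt + l·dw/dt = 7·4 + 23·4 = 120 cm²/s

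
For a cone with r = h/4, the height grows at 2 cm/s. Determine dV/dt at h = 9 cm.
81π/8 cm³/s

V = (1/3)π(h/4)²h = πh³/48
dV/dt = πh²/16 · 2
At h = 9: dV/dt = 81π/8 cm³/s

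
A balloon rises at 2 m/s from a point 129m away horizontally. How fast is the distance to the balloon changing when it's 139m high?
139√35962/17981 ≈ 1.466 m/s

z² = 129² + y²
z = √(129² + 139²) = √35962
dz/dt = y/z · dy/dt = 139/√35962 · 2 = 139√35962/17981 ≈ 1.466 m/s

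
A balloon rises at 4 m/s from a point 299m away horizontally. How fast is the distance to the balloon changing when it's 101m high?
202√99602/49801 ≈ 1.28 m/s

z² = 299² + y²
z = √(299² + 101²) = √99602
dz/dt = y/z · dy/dt = 101/√99602 · 4 = 202√99602/49801 ≈ 1.28 m/s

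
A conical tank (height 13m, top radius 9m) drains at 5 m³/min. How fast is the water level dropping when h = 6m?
845/(2916π) ≈ 0.09224 m/min

r/h = 9/13, so r = (9/13)h
V = (1/3)πr²h = (1/3)π((9/13)h)²h = (27/169)πh³
dV/dh = (81/169)πh²
dh/dt = (dV/dt)/(dV/dh) = -5/((81/169)π·6²) = -845/(2916π) m/min
The level is dropping at 845/(2916π) ≈ 0.09224 m/min.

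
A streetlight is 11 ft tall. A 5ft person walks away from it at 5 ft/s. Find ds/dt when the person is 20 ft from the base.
25/6 ft/s

By similar triangles: 11/(x+s) = 5/s
Solving: s = 5x/6
ds/dt = 5/6 · dx/dt = 5/6 · 5 = 25/6 ft/s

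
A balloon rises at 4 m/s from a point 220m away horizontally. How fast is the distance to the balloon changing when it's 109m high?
436√60281/60281 ≈ 1.776 m/s

z² = 220² + y²
z = √(220² + 109²) = √60281
dz/dt = y/z · dy/dt = 109/√60281 · 4 = 436√60281/60281 ≈ 1.776 m/s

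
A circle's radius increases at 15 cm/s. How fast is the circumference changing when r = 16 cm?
30π cm/s

C = 2πr
dC/dt = 2π · dr/dt = 2π · 15 = 30π cm/s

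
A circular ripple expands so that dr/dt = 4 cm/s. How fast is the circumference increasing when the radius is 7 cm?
8π cm/s

C = 2πr
dC/dt = 2π · dr/dt = 2π · 4 = 8π cm/s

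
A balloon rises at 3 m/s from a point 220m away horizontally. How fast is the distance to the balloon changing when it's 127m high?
381√64529/64529 ≈ 1.5 m/s

z² = 220² + y²
z = √(220² + 127²) = √64529
dz/dt = y/z · dy/dt = 127/√64529 · 3 = 381√64529/64529 ≈ 1.5 m/s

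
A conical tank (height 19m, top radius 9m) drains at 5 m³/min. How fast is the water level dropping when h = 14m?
1805/(15876π) ≈ 0.03619 m/min

r/h = 9/19, so r = (9/19)h
V = (1/3)πr²h = (1/3)π((9/19)h)²h = (27/361)πh³
dV/dh = (81/361)πh²
dh/dt = (dV/dt)/(dV/dh) = -5/((81/361)π·14²) = -1805/(15876π) m/min
The level is dropping at 1805/(15876π) ≈ 0.03619 m/min.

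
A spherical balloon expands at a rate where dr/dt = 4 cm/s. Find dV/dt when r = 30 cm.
14400π cm³/s

V = (4/3)πr³
dV/dt = dV/dr · dr/dt = 4πr² · 4
At r = 30: dV/dt = 14400π cm³/s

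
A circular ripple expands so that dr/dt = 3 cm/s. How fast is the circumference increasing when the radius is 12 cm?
6π cm/s

C = 2πr
dC/dt = 2π · dr/dt = 2π · 3 = 6π cm/s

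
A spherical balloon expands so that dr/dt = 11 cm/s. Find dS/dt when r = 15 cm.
1320π cm²/s

S = 4πr²
dS/dt = dS/dr · dr/dt = 8πr · 11
At r = 15: dS/dt = 1320π cm²/s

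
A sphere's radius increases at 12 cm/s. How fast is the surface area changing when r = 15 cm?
1440π cm²/s

S = 4πr²
dS/dt = dS/dr · dr/dt = 8πr · 12
At r = 15: dS/dt = 1440π cm²/s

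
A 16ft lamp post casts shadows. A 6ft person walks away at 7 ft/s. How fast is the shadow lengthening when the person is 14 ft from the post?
21/5 ft/s

By similar triangles: 16/(x+s) = 6/s
Solving: s = 6x/10
ds/dt = 6/10 · dx/dt = 3/5 · 7 = 21/5 ft/s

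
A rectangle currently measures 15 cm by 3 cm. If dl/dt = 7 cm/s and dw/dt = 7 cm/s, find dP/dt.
28 cm/s

P = 2(l + w)
dP/dt = 2(dl/dt + dw/dt) = 2(7 + 7) = 28 cm/s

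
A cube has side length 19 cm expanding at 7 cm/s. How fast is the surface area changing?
1596 cm²/s

A = 6s²
dA/dt = 12s · ds/dt = 12·19·7 = 1596 cm²/s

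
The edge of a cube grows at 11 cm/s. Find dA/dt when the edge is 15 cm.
1980 cm²/s

A = 6s²
dA/dt = 12s · ds/dt = 12·15·11 = 1980 cm²/s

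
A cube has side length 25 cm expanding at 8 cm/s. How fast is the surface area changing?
2400 cm²/s

A = 6s²
dA/dt = 12s · ds/dt = 12·25·8 = 2400 cm²/s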